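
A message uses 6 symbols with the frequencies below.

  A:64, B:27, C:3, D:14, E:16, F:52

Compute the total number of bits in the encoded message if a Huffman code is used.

Greedily combine the two least-frequent nodes:
C(3) + D(14) → 17
E(16) + 17 → 33
B(27) + 33 → 60
F(52) + 60 → 112
A(64) + 112 → 176
Total encoded bits = sum of merged weights = 17 + 33 + 60 + 112 + 176 = 398.

398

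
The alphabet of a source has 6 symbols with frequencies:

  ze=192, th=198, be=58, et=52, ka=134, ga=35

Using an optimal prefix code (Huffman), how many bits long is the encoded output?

1570

Build the Huffman tree bottom-up:
combine ga(35), et(52) → 87
combine be(58), 87 → 145
combine ka(134), 145 → 279
combine ze(192), th(198) → 390
combine 279, 390 → 669
The encoded length is the sum of every internal node's weight: 87 + 145 + 279 + 390 + 669 = 1570 bits.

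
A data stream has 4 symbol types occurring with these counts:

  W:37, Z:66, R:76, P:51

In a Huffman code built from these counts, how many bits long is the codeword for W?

2

Build the tree from the bottom:
W(37) + P(51) → 88
Z(66) + R(76) → 142
88 + 142 → 230
The subtree containing W is merged 2 times, so code length = 2.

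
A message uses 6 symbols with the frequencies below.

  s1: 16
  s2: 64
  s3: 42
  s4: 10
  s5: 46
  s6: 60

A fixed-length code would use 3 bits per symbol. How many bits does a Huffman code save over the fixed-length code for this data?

144

Fixed-length: 3 bits × 238 symbols = 714 bits.
Huffman merges:
s4(10) + s1(16) → 26
26 + s3(42) → 68
s5(46) + s6(60) → 106
s2(64) + 68 → 132
106 + 132 → 238
Huffman total = 26 + 68 + 106 + 132 + 238 = 570 bits.
Saving = 714 − 570 = 144 bits.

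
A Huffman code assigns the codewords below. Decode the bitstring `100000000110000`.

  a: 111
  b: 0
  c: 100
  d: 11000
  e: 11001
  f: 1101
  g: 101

Read left to right; each codeword is recognised as soon as it completes (prefix code):
  100→c | 0→b | 0→b | 0→b | 0→b | 0→b | 0→b | 11000→d | 0→b
Decoded message: cbbbbbbdb

cbbbbbbdb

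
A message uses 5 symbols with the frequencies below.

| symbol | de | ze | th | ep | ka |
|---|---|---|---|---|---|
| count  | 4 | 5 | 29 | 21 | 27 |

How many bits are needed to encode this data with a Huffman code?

181

Greedily combine the two least-frequent nodes:
de(4) + ze(5) → 9
9 + ep(21) → 30
ka(27) + th(29) → 56
30 + 56 → 86
Each symbol's bit-cost is frequency × depth; summing gives 181 bits (equivalently 9 + 30 + 56 + 86).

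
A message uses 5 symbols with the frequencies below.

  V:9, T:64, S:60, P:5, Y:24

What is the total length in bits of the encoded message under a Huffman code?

312

Merge the two smallest weights repeatedly:
combine P(5), V(9) → 14
combine 14, Y(24) → 38
combine 38, S(60) → 98
combine T(64), 98 → 162
Total encoded bits = sum of merged weights = 14 + 38 + 98 + 162 = 312.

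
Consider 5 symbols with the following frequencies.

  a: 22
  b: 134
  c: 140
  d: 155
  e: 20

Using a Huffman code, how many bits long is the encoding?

984

Merge the two smallest weights repeatedly:
e(20) + a(22) → 42
42 + b(134) → 176
c(140) + d(155) → 295
176 + 295 → 471
The encoded length is the sum of every internal node's weight: 42 + 176 + 295 + 471 = 984 bits.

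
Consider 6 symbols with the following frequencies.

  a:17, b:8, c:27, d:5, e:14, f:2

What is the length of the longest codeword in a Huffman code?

4

Merge the two lowest-weight nodes at each step:
f(2) + d(5) → 7
7 + b(8) → 15
e(14) + 15 → 29
a(17) + c(27) → 44
29 + 44 → 73
The rarest symbols sit at the bottom; the longest codeword is 4 bits.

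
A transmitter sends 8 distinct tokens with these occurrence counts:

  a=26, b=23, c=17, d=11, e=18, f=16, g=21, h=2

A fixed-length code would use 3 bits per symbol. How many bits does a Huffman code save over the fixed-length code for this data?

Fixed-length: 3 bits × 134 symbols = 402 bits.
Huffman merges:
combine h(2), d(11) → 13
combine 13, f(16) → 29
combine c(17), e(18) → 35
combine g(21), b(23) → 44
combine a(26), 29 → 55
combine 35, 44 → 79
combine 55, 79 → 134
Huffman total = 13 + 29 + 35 + 44 + 55 + 79 + 134 = 389 bits.
Saving = 402 − 389 = 13 bits.

13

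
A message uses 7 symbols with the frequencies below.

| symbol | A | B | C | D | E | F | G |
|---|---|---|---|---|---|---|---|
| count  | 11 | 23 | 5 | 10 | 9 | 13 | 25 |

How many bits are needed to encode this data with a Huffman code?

254

Build the Huffman tree bottom-up:
merge C(5) and E(9): 14
merge D(10) and A(11): 21
merge F(13) and 14: 27
merge 21 and B(23): 44
merge G(25) and 27: 52
merge 44 and 52: 96
Each symbol's bit-cost is frequency × depth; summing gives 254 bits (equivalently 14 + 21 + 27 + 44 + 52 + 96).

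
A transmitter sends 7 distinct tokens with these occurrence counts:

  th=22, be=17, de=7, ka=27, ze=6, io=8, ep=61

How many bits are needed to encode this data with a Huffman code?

356

Greedily combine the two least-frequent nodes:
combine ze(6), de(7) → 13
combine io(8), 13 → 21
combine be(17), 21 → 38
combine th(22), ka(27) → 49
combine 38, 49 → 87
combine ep(61), 87 → 148
Each symbol's bit-cost is frequency × depth; summing gives 356 bits (equivalently 13 + 21 + 38 + 49 + 87 + 148).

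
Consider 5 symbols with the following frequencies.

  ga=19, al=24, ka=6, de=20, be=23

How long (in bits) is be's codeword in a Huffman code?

Repeatedly merge the two smallest:
ka(6) + ga(19) → 25
de(20) + be(23) → 43
al(24) + 25 → 49
43 + 49 → 92
be's leaf is at depth 2, giving a 2-bit codeword.

2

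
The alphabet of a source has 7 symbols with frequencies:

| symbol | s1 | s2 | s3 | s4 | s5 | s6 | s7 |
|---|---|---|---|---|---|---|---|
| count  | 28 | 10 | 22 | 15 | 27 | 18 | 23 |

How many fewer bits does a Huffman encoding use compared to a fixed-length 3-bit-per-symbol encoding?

Fixed-length: 3 bits × 143 symbols = 429 bits.
Huffman merges:
s2(10) + s4(15) → 25
s6(18) + s3(22) → 40
s7(23) + 25 → 48
s5(27) + s1(28) → 55
40 + 48 → 88
55 + 88 → 143
Huffman total = 25 + 40 + 48 + 55 + 88 + 143 = 399 bits.
Saving = 429 − 399 = 30 bits.

30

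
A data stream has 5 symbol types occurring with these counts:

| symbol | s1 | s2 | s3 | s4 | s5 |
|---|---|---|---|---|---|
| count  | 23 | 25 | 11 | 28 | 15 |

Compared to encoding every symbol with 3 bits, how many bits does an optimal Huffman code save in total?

76

Fixed-length: 3 bits × 102 symbols = 306 bits.
Huffman merges:
s3(11) + s5(15) → 26
s1(23) + s2(25) → 48
26 + s4(28) → 54
48 + 54 → 102
Huffman total = 26 + 48 + 54 + 102 = 230 bits.
Saving = 306 − 230 = 76 bits.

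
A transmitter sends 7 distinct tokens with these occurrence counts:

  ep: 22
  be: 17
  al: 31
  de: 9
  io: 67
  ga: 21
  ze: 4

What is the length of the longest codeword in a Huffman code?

5

Merge the two lowest-weight nodes at each step:
combine ze(4), de(9) → 13
combine 13, be(17) → 30
combine ga(21), ep(22) → 43
combine 30, al(31) → 61
combine 43, 61 → 104
combine io(67), 104 → 171
The first pair merged (ze, de) ends up deepest, at depth 5.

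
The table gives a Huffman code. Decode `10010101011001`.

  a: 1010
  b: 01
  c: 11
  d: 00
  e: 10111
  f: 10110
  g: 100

gafb

Read left to right; each codeword is recognised as soon as it completes (prefix code):
  100→g | 1010→a | 10110→f | 01→b
Decoded message: gafb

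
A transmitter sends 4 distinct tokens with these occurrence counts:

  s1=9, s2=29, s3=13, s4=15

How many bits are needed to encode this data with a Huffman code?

125

Build the Huffman tree bottom-up:
s1(9) + s3(13) → 22
s4(15) + 22 → 37
s2(29) + 37 → 66
Total encoded bits = sum of merged weights = 22 + 37 + 66 = 125.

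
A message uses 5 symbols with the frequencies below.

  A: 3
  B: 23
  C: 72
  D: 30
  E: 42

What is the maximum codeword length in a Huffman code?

4

Merge the two lowest-weight nodes at each step:
combine A(3), B(23) → 26
combine 26, D(30) → 56
combine E(42), 56 → 98
combine C(72), 98 → 170
Maximum depth reached is 4.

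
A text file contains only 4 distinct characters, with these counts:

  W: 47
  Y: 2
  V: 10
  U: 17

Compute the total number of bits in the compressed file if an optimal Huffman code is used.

Greedily combine the two least-frequent nodes:
combine Y(2), V(10) → 12
combine 12, U(17) → 29
combine 29, W(47) → 76
Total encoded bits = sum of merged weights = 12 + 29 + 76 = 117.

117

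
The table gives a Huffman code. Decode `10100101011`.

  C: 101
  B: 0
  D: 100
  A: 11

Read left to right; each codeword is recognised as soon as it completes (prefix code):
  101→C | 0→B | 0→B | 101→C | 0→B | 11→A
Decoded message: CBBCBA

CBBCBA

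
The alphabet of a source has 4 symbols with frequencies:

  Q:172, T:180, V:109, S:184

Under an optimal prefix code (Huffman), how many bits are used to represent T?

2

Build the tree from the bottom:
combine V(109), Q(172) → 281
combine T(180), S(184) → 364
combine 281, 364 → 645
T's leaf is at depth 2, giving a 2-bit codeword.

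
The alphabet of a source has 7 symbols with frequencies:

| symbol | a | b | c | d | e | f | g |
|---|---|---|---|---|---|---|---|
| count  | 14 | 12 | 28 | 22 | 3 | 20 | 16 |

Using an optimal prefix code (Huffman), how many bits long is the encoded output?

310

Merge the two smallest weights repeatedly:
merge e(3) and b(12): 15
merge a(14) and 15: 29
merge g(16) and f(20): 36
merge d(22) and c(28): 50
merge 29 and 36: 65
merge 50 and 65: 115
Total encoded bits = sum of merged weights = 15 + 29 + 36 + 50 + 65 + 115 = 310.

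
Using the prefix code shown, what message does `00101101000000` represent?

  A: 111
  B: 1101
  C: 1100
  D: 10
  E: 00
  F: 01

EDBEEE

Read left to right; each codeword is recognised as soon as it completes (prefix code):
  00→E | 10→D | 1101→B | 00→E | 00→E | 00→E
Decoded message: EDBEEE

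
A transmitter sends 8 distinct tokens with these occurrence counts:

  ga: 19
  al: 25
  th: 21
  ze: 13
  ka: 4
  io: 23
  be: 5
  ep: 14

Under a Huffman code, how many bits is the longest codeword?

5

Merge the two lowest-weight nodes at each step:
merge ka(4) and be(5): 9
merge 9 and ze(13): 22
merge ep(14) and ga(19): 33
merge th(21) and 22: 43
merge io(23) and al(25): 48
merge 33 and 43: 76
merge 48 and 76: 124
Maximum depth reached is 5.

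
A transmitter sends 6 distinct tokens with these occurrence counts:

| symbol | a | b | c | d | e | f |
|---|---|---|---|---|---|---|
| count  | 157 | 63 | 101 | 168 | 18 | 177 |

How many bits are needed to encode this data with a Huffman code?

Greedily combine the two least-frequent nodes:
combine e(18), b(63) → 81
combine 81, c(101) → 182
combine a(157), d(168) → 325
combine f(177), 182 → 359
combine 325, 359 → 684
The encoded length is the sum of every internal node's weight: 81 + 182 + 325 + 359 + 684 = 1631 bits.

1631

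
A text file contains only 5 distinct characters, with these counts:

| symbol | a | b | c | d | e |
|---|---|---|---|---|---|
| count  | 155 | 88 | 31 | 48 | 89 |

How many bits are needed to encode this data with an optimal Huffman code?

Merge the two smallest weights repeatedly:
c(31) + d(48) → 79
79 + b(88) → 167
e(89) + a(155) → 244
167 + 244 → 411
Total encoded bits = sum of merged weights = 79 + 167 + 244 + 411 = 901.

901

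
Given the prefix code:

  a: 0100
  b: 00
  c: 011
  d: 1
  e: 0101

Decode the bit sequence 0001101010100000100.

bceaba

Read left to right; each codeword is recognised as soon as it completes (prefix code):
  00→b | 011→c | 0101→e | 0100→a | 00→b | 0100→a
Decoded message: bceaba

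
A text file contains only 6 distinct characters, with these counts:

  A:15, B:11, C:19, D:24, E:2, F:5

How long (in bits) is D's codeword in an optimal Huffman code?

2

Build the tree from the bottom:
combine E(2), F(5) → 7
combine 7, B(11) → 18
combine A(15), 18 → 33
combine C(19), D(24) → 43
combine 33, 43 → 76
D's leaf is at depth 2, giving a 2-bit codeword.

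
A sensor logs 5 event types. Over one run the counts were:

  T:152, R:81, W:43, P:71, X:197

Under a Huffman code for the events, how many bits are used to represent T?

2

Huffman merges, smallest pair first:
merge W(43) and P(71): 114
merge R(81) and 114: 195
merge T(152) and 195: 347
merge X(197) and 347: 544
T's leaf is at depth 2, giving a 2-bit codeword.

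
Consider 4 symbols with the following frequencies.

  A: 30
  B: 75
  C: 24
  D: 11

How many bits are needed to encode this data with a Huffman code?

Build the Huffman tree bottom-up:
D(11) + C(24) → 35
A(30) + 35 → 65
65 + B(75) → 140
Total encoded bits = sum of merged weights = 35 + 65 + 140 = 240.

240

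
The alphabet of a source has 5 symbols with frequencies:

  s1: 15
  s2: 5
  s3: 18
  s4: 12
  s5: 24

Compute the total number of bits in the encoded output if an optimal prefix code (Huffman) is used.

Greedily combine the two least-frequent nodes:
s2(5) + s4(12) → 17
s1(15) + 17 → 32
s3(18) + s5(24) → 42
32 + 42 → 74
The encoded length is the sum of every internal node's weight: 17 + 32 + 42 + 74 = 165 bits.

165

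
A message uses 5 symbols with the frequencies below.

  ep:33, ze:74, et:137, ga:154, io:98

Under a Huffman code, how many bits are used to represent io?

2

Huffman merges, smallest pair first:
combine ep(33), ze(74) → 107
combine io(98), 107 → 205
combine et(137), ga(154) → 291
combine 205, 291 → 496
io sits 2 levels below the root, so its codeword is 2 bits.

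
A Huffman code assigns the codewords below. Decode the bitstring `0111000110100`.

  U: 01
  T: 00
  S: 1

USSTUSUT

Read left to right; each codeword is recognised as soon as it completes (prefix code):
  01→U | 1→S | 1→S | 00→T | 01→U | 1→S | 01→U | 00→T
Decoded message: USSTUSUT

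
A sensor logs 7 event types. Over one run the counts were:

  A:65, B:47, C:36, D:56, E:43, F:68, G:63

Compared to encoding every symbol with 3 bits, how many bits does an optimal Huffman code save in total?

68

Fixed-length: 3 bits × 378 symbols = 1134 bits.
Huffman merges:
merge C(36) and E(43): 79
merge B(47) and D(56): 103
merge G(63) and A(65): 128
merge F(68) and 79: 147
merge 103 and 128: 231
merge 147 and 231: 378
Huffman total = 79 + 103 + 128 + 147 + 231 + 378 = 1066 bits.
Saving = 1134 − 1066 = 68 bits.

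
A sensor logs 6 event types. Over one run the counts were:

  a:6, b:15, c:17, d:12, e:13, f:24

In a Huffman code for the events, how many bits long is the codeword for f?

Huffman merges, smallest pair first:
merge a(6) and d(12): 18
merge e(13) and b(15): 28
merge c(17) and 18: 35
merge f(24) and 28: 52
merge 35 and 52: 87
f sits 2 levels below the root, so its codeword is 2 bits.

2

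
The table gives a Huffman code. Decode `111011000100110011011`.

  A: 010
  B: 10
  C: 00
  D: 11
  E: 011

Read left to right; each codeword is recognised as soon as it completes (prefix code):
  11→D | 10→B | 11→D | 00→C | 010→A | 011→E | 00→C | 11→D | 011→E
Decoded message: DBDCAECDE

DBDCAECDE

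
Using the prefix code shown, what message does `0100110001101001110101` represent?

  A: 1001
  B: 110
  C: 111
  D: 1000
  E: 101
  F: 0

Read left to right; each codeword is recognised as soon as it completes (prefix code):
  0→F | 1001→A | 1000→D | 110→B | 1001→A | 110→B | 101→E
Decoded message: FADBABE

FADBABE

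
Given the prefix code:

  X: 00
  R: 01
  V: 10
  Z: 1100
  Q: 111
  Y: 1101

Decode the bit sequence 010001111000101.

RXRQXRR

Read left to right; each codeword is recognised as soon as it completes (prefix code):
  01→R | 00→X | 01→R | 111→Q | 00→X | 01→R | 01→R
Decoded message: RXRQXRR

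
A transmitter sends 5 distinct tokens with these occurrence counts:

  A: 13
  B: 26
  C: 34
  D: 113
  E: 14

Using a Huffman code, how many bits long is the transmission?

367

Greedily combine the two least-frequent nodes:
merge A(13) and E(14): 27
merge B(26) and 27: 53
merge C(34) and 53: 87
merge 87 and D(113): 200
Each symbol's bit-cost is frequency × depth; summing gives 367 bits (equivalently 27 + 53 + 87 + 200).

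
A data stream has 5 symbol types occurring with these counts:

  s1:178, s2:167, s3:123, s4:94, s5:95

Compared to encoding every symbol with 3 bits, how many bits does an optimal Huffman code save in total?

468

Fixed-length: 3 bits × 657 symbols = 1971 bits.
Huffman merges:
combine s4(94), s5(95) → 189
combine s3(123), s2(167) → 290
combine s1(178), 189 → 367
combine 290, 367 → 657
Huffman total = 189 + 290 + 367 + 657 = 1503 bits.
Saving = 1971 − 1503 = 468 bits.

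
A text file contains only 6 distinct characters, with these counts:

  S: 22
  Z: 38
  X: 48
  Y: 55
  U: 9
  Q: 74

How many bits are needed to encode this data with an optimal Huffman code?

Build the Huffman tree bottom-up:
combine U(9), S(22) → 31
combine 31, Z(38) → 69
combine X(48), Y(55) → 103
combine 69, Q(74) → 143
combine 103, 143 → 246
The encoded length is the sum of every internal node's weight: 31 + 69 + 103 + 143 + 246 = 592 bits.

592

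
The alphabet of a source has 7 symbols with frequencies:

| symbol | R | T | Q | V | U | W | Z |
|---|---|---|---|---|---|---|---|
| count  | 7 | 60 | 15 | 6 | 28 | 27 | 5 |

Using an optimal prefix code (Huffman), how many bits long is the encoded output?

Build the Huffman tree bottom-up:
Z(5) + V(6) → 11
R(7) + 11 → 18
Q(15) + 18 → 33
W(27) + U(28) → 55
33 + 55 → 88
T(60) + 88 → 148
Each symbol's bit-cost is frequency × depth; summing gives 353 bits (equivalently 11 + 18 + 33 + 55 + 88 + 148).

353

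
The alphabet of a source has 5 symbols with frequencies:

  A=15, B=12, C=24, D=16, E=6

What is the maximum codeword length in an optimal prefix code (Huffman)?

Merge the two lowest-weight nodes at each step:
E(6) + B(12) → 18
A(15) + D(16) → 31
18 + C(24) → 42
31 + 42 → 73
The first pair merged (E, B) ends up deepest, at depth 3.

3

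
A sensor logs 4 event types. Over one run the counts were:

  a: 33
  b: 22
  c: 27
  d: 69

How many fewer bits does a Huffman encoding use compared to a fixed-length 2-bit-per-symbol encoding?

Fixed-length: 2 bits × 151 symbols = 302 bits.
Huffman merges:
combine b(22), c(27) → 49
combine a(33), 49 → 82
combine d(69), 82 → 151
Huffman total = 49 + 82 + 151 = 282 bits.
Saving = 302 − 282 = 20 bits.

20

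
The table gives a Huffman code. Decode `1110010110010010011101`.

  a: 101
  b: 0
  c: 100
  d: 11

Read left to right; each codeword is recognised as soon as it completes (prefix code):
  11→d | 100→c | 101→a | 100→c | 100→c | 100→c | 11→d | 101→a
Decoded message: dcacccda

dcacccda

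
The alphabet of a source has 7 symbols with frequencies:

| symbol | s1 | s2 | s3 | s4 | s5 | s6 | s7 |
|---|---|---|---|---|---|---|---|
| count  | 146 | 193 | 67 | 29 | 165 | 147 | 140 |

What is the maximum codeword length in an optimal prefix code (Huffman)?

4

Merge the two lowest-weight nodes at each step:
merge s4(29) and s3(67): 96
merge 96 and s7(140): 236
merge s1(146) and s6(147): 293
merge s5(165) and s2(193): 358
merge 236 and 293: 529
merge 358 and 529: 887
The first pair merged (s4, s3) ends up deepest, at depth 4.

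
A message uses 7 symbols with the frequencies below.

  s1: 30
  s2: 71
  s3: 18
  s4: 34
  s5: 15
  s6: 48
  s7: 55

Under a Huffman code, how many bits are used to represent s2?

Build the tree from the bottom:
merge s5(15) and s3(18): 33
merge s1(30) and 33: 63
merge s4(34) and s6(48): 82
merge s7(55) and 63: 118
merge s2(71) and 82: 153
merge 118 and 153: 271
s2's leaf is at depth 2, giving a 2-bit codeword.

2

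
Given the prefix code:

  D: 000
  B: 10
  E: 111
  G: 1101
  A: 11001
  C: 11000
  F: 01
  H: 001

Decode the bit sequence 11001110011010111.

Read left to right; each codeword is recognised as soon as it completes (prefix code):
  11001→A | 11001→A | 10→B | 10→B | 111→E
Decoded message: AABBE

AABBE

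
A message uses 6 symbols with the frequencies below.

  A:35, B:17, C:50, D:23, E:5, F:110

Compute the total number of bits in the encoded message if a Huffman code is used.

Merge the two smallest weights repeatedly:
merge E(5) and B(17): 22
merge 22 and D(23): 45
merge A(35) and 45: 80
merge C(50) and 80: 130
merge F(110) and 130: 240
Each symbol's bit-cost is frequency × depth; summing gives 517 bits (equivalently 22 + 45 + 80 + 130 + 240).

517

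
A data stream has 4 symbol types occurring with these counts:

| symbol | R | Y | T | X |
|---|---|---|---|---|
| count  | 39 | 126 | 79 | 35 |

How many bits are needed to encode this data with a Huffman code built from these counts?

506

Merge the two smallest weights repeatedly:
X(35) + R(39) → 74
74 + T(79) → 153
Y(126) + 153 → 279
The encoded length is the sum of every internal node's weight: 74 + 153 + 279 = 506 bits.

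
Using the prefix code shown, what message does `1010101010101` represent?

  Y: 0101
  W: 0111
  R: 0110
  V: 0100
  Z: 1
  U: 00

ZYYY

Read left to right; each codeword is recognised as soon as it completes (prefix code):
  1→Z | 0101→Y | 0101→Y | 0101→Y
Decoded message: ZYYY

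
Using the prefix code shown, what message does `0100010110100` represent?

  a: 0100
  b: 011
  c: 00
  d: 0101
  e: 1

adea

Read left to right; each codeword is recognised as soon as it completes (prefix code):
  0100→a | 0101→d | 1→e | 0100→a
Decoded message: adea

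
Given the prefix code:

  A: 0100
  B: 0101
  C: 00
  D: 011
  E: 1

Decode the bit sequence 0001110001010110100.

CDECBDA

Read left to right; each codeword is recognised as soon as it completes (prefix code):
  00→C | 011→D | 1→E | 00→C | 0101→B | 011→D | 0100→A
Decoded message: CDECBDA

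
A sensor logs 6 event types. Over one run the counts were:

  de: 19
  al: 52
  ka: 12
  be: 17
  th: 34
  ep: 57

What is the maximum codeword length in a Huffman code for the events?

4

Merge the two lowest-weight nodes at each step:
combine ka(12), be(17) → 29
combine de(19), 29 → 48
combine th(34), 48 → 82
combine al(52), ep(57) → 109
combine 82, 109 → 191
Maximum depth reached is 4.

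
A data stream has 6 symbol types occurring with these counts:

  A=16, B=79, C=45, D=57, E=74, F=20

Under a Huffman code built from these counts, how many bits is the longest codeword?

Merge the two lowest-weight nodes at each step:
combine A(16), F(20) → 36
combine 36, C(45) → 81
combine D(57), E(74) → 131
combine B(79), 81 → 160
combine 131, 160 → 291
The first pair merged (A, F) ends up deepest, at depth 4.

4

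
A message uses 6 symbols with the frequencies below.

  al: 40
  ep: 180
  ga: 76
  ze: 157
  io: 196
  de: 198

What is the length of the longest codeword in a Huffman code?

Merge the two lowest-weight nodes at each step:
merge al(40) and ga(76): 116
merge 116 and ze(157): 273
merge ep(180) and io(196): 376
merge de(198) and 273: 471
merge 376 and 471: 847
Maximum depth reached is 4.

4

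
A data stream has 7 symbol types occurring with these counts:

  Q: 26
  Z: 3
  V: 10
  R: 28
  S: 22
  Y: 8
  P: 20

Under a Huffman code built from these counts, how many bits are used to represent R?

Repeatedly merge the two smallest:
combine Z(3), Y(8) → 11
combine V(10), 11 → 21
combine P(20), 21 → 41
combine S(22), Q(26) → 48
combine R(28), 41 → 69
combine 48, 69 → 117
R sits 2 levels below the root, so its codeword is 2 bits.

2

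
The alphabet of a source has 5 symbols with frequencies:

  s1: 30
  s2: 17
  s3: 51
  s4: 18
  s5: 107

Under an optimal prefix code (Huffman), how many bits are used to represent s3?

2

Huffman merges, smallest pair first:
merge s2(17) and s4(18): 35
merge s1(30) and 35: 65
merge s3(51) and 65: 116
merge s5(107) and 116: 223
s3's leaf is at depth 2, giving a 2-bit codeword.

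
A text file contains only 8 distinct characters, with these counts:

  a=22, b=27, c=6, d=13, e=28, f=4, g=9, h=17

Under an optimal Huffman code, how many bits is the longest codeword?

5

Merge the two lowest-weight nodes at each step:
f(4) + c(6) → 10
g(9) + 10 → 19
d(13) + h(17) → 30
19 + a(22) → 41
b(27) + e(28) → 55
30 + 41 → 71
55 + 71 → 126
The first pair merged (f, c) ends up deepest, at depth 5.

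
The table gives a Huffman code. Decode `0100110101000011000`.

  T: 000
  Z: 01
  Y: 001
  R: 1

ZYRZZTZRT

Read left to right; each codeword is recognised as soon as it completes (prefix code):
  01→Z | 001→Y | 1→R | 01→Z | 01→Z | 000→T | 01→Z | 1→R | 000→T
Decoded message: ZYRZZTZRT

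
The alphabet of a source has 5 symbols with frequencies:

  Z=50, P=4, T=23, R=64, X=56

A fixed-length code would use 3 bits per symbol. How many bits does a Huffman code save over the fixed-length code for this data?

Fixed-length: 3 bits × 197 symbols = 591 bits.
Huffman merges:
merge P(4) and T(23): 27
merge 27 and Z(50): 77
merge X(56) and R(64): 120
merge 77 and 120: 197
Huffman total = 27 + 77 + 120 + 197 = 421 bits.
Saving = 591 − 421 = 170 bits.

170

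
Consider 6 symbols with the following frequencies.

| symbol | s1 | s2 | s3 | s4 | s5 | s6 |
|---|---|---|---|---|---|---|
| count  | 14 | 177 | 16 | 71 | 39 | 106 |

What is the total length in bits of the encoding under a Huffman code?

Merge the two smallest weights repeatedly:
merge s1(14) and s3(16): 30
merge 30 and s5(39): 69
merge 69 and s4(71): 140
merge s6(106) and 140: 246
merge s2(177) and 246: 423
The encoded length is the sum of every internal node's weight: 30 + 69 + 140 + 246 + 423 = 908 bits.

908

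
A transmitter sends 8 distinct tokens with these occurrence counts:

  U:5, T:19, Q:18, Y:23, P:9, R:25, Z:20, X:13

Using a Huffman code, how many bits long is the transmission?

385

Build the Huffman tree bottom-up:
combine U(5), P(9) → 14
combine X(13), 14 → 27
combine Q(18), T(19) → 37
combine Z(20), Y(23) → 43
combine R(25), 27 → 52
combine 37, 43 → 80
combine 52, 80 → 132
Each symbol's bit-cost is frequency × depth; summing gives 385 bits (equivalently 14 + 27 + 37 + 43 + 52 + 80 + 132).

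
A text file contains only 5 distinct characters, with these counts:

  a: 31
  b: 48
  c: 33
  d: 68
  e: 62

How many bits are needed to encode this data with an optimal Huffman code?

Greedily combine the two least-frequent nodes:
combine a(31), c(33) → 64
combine b(48), e(62) → 110
combine 64, d(68) → 132
combine 110, 132 → 242
The encoded length is the sum of every internal node's weight: 64 + 110 + 132 + 242 = 548 bits.

548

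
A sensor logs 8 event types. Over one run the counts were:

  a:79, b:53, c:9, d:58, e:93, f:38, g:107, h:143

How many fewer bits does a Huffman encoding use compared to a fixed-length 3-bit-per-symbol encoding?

103

Fixed-length: 3 bits × 580 symbols = 1740 bits.
Huffman merges:
combine c(9), f(38) → 47
combine 47, b(53) → 100
combine d(58), a(79) → 137
combine e(93), 100 → 193
combine g(107), 137 → 244
combine h(143), 193 → 336
combine 244, 336 → 580
Huffman total = 47 + 100 + 137 + 193 + 244 + 336 + 580 = 1637 bits.
Saving = 1740 − 1637 = 103 bits.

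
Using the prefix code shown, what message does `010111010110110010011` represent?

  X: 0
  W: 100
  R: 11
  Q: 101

Read left to right; each codeword is recognised as soon as it completes (prefix code):
  0→X | 101→Q | 11→R | 0→X | 101→Q | 101→Q | 100→W | 100→W | 11→R
Decoded message: XQRXQQWWR

XQRXQQWWR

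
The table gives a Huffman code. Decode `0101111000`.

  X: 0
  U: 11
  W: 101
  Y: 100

XWUYX

Read left to right; each codeword is recognised as soon as it completes (prefix code):
  0→X | 101→W | 11→U | 100→Y | 0→X
Decoded message: XWUYX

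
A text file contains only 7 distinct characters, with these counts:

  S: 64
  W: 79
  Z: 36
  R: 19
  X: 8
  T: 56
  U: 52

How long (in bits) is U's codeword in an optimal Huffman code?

3

Huffman merges, smallest pair first:
combine X(8), R(19) → 27
combine 27, Z(36) → 63
combine U(52), T(56) → 108
combine 63, S(64) → 127
combine W(79), 108 → 187
combine 127, 187 → 314
U sits 3 levels below the root, so its codeword is 3 bits.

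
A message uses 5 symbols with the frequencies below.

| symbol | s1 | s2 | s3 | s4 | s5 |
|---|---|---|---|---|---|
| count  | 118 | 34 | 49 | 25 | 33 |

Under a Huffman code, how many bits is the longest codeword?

3

Merge the two lowest-weight nodes at each step:
combine s4(25), s5(33) → 58
combine s2(34), s3(49) → 83
combine 58, 83 → 141
combine s1(118), 141 → 259
Maximum depth reached is 3.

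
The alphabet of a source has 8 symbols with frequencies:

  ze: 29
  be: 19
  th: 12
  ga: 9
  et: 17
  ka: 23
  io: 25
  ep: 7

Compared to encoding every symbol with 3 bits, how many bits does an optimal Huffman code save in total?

13

Fixed-length: 3 bits × 141 symbols = 423 bits.
Huffman merges:
ep(7) + ga(9) → 16
th(12) + 16 → 28
et(17) + be(19) → 36
ka(23) + io(25) → 48
28 + ze(29) → 57
36 + 48 → 84
57 + 84 → 141
Huffman total = 16 + 28 + 36 + 48 + 57 + 84 + 141 = 410 bits.
Saving = 423 − 410 = 13 bits.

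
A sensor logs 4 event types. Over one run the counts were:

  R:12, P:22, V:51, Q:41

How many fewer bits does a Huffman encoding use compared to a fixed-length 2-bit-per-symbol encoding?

Fixed-length: 2 bits × 126 symbols = 252 bits.
Huffman merges:
combine R(12), P(22) → 34
combine 34, Q(41) → 75
combine V(51), 75 → 126
Huffman total = 34 + 75 + 126 = 235 bits.
Saving = 252 − 235 = 17 bits.

17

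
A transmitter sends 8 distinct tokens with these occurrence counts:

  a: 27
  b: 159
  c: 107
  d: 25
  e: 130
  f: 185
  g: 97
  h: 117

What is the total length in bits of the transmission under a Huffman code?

Build the Huffman tree bottom-up:
d(25) + a(27) → 52
52 + g(97) → 149
c(107) + h(117) → 224
e(130) + 149 → 279
b(159) + f(185) → 344
224 + 279 → 503
344 + 503 → 847
Each symbol's bit-cost is frequency × depth; summing gives 2398 bits (equivalently 52 + 149 + 224 + 279 + 344 + 503 + 847).

2398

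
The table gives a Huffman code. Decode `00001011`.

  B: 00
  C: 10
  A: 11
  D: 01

BBCA

Read left to right; each codeword is recognised as soon as it completes (prefix code):
  00→B | 00→B | 10→C | 11→A
Decoded message: BBCA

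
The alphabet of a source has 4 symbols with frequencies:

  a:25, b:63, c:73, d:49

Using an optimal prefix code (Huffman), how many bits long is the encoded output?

420

Merge the two smallest weights repeatedly:
merge a(25) and d(49): 74
merge b(63) and c(73): 136
merge 74 and 136: 210
Each symbol's bit-cost is frequency × depth; summing gives 420 bits (equivalently 74 + 136 + 210).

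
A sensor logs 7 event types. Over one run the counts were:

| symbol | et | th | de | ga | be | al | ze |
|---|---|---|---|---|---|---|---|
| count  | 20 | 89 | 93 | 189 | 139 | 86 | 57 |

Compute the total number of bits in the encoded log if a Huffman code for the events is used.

1768

Greedily combine the two least-frequent nodes:
merge et(20) and ze(57): 77
merge 77 and al(86): 163
merge th(89) and de(93): 182
merge be(139) and 163: 302
merge 182 and ga(189): 371
merge 302 and 371: 673
Total encoded bits = sum of merged weights = 77 + 163 + 182 + 302 + 371 + 673 = 1768.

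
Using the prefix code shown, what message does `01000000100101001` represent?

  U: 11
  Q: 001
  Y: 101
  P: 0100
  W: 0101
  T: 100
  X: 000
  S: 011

PXPYQ

Read left to right; each codeword is recognised as soon as it completes (prefix code):
  0100→P | 000→X | 0100→P | 101→Y | 001→Q
Decoded message: PXPYQ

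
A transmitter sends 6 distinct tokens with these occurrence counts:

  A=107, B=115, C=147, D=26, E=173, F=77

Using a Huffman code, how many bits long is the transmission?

1603

Build the Huffman tree bottom-up:
D(26) + F(77) → 103
103 + A(107) → 210
B(115) + C(147) → 262
E(173) + 210 → 383
262 + 383 → 645
Total encoded bits = sum of merged weights = 103 + 210 + 262 + 383 + 645 = 1603.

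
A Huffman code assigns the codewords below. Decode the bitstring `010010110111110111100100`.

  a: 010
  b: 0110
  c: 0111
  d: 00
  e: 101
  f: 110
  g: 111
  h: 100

aafgfghh

Read left to right; each codeword is recognised as soon as it completes (prefix code):
  010→a | 010→a | 110→f | 111→g | 110→f | 111→g | 100→h | 100→h
Decoded message: aafgfghh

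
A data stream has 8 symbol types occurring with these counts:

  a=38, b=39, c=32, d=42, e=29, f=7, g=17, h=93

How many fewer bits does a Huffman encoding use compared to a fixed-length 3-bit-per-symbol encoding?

Fixed-length: 3 bits × 297 symbols = 891 bits.
Huffman merges:
merge f(7) and g(17): 24
merge 24 and e(29): 53
merge c(32) and a(38): 70
merge b(39) and d(42): 81
merge 53 and 70: 123
merge 81 and h(93): 174
merge 123 and 174: 297
Huffman total = 24 + 53 + 70 + 81 + 123 + 174 + 297 = 822 bits.
Saving = 891 − 822 = 69 bits.

69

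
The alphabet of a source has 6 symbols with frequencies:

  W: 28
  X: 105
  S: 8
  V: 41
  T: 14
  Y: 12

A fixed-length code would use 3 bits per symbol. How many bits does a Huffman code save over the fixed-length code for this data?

Fixed-length: 3 bits × 208 symbols = 624 bits.
Huffman merges:
merge S(8) and Y(12): 20
merge T(14) and 20: 34
merge W(28) and 34: 62
merge V(41) and 62: 103
merge 103 and X(105): 208
Huffman total = 20 + 34 + 62 + 103 + 208 = 427 bits.
Saving = 624 − 427 = 197 bits.

197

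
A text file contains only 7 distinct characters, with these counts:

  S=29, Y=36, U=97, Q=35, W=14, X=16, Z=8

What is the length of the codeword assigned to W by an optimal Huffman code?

Huffman merges, smallest pair first:
Z(8) + W(14) → 22
X(16) + 22 → 38
S(29) + Q(35) → 64
Y(36) + 38 → 74
64 + 74 → 138
U(97) + 138 → 235
W sits 5 levels below the root, so its codeword is 5 bits.

5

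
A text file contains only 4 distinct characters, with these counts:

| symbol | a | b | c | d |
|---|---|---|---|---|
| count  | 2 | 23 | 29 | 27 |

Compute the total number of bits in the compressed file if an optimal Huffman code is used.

Greedily combine the two least-frequent nodes:
a(2) + b(23) → 25
25 + d(27) → 52
c(29) + 52 → 81
Each symbol's bit-cost is frequency × depth; summing gives 158 bits (equivalently 25 + 52 + 81).

158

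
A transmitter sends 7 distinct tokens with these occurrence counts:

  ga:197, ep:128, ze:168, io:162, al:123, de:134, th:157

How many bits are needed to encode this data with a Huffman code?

3010

Build the Huffman tree bottom-up:
al(123) + ep(128) → 251
de(134) + th(157) → 291
io(162) + ze(168) → 330
ga(197) + 251 → 448
291 + 330 → 621
448 + 621 → 1069
The encoded length is the sum of every internal node's weight: 251 + 291 + 330 + 448 + 621 + 1069 = 3010 bits.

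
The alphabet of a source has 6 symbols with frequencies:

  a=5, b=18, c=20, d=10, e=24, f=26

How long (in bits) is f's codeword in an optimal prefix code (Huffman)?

Build the tree from the bottom:
combine a(5), d(10) → 15
combine 15, b(18) → 33
combine c(20), e(24) → 44
combine f(26), 33 → 59
combine 44, 59 → 103
f sits 2 levels below the root, so its codeword is 2 bits.

2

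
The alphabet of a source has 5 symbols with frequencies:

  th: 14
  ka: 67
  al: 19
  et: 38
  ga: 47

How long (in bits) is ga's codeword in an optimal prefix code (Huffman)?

2

Huffman merges, smallest pair first:
combine th(14), al(19) → 33
combine 33, et(38) → 71
combine ga(47), ka(67) → 114
combine 71, 114 → 185
The subtree containing ga is merged 2 times, so code length = 2.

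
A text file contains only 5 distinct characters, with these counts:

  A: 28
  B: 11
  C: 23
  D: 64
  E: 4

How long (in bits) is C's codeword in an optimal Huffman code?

Repeatedly merge the two smallest:
merge E(4) and B(11): 15
merge 15 and C(23): 38
merge A(28) and 38: 66
merge D(64) and 66: 130
C's leaf is at depth 3, giving a 3-bit codeword.

3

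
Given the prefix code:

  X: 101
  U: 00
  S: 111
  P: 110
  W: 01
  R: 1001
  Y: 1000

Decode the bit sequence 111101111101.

SXSX

Read left to right; each codeword is recognised as soon as it completes (prefix code):
  111→S | 101→X | 111→S | 101→X
Decoded message: SXSX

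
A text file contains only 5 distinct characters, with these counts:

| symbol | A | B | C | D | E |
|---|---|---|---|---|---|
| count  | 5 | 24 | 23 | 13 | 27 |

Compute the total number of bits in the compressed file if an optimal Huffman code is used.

202

Build the Huffman tree bottom-up:
merge A(5) and D(13): 18
merge 18 and C(23): 41
merge B(24) and E(27): 51
merge 41 and 51: 92
Total encoded bits = sum of merged weights = 18 + 41 + 51 + 92 = 202.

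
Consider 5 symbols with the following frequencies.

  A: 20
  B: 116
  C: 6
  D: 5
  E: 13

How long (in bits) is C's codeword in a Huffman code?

4

Huffman merges, smallest pair first:
D(5) + C(6) → 11
11 + E(13) → 24
A(20) + 24 → 44
44 + B(116) → 160
The subtree containing C is merged 4 times, so code length = 4.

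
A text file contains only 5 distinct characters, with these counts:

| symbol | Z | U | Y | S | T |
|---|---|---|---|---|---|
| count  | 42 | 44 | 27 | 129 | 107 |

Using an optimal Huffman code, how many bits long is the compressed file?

751

Merge the two smallest weights repeatedly:
merge Y(27) and Z(42): 69
merge U(44) and 69: 113
merge T(107) and 113: 220
merge S(129) and 220: 349
Total encoded bits = sum of merged weights = 69 + 113 + 220 + 349 = 751.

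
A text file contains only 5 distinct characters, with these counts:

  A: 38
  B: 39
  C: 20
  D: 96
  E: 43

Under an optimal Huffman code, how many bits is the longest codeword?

3

Merge the two lowest-weight nodes at each step:
C(20) + A(38) → 58
B(39) + E(43) → 82
58 + 82 → 140
D(96) + 140 → 236
The rarest symbols sit at the bottom; the longest codeword is 3 bits.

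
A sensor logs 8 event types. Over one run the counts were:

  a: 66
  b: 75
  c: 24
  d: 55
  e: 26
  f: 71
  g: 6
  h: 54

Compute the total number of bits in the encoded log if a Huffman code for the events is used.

Build the Huffman tree bottom-up:
merge g(6) and c(24): 30
merge e(26) and 30: 56
merge h(54) and d(55): 109
merge 56 and a(66): 122
merge f(71) and b(75): 146
merge 109 and 122: 231
merge 146 and 231: 377
Total encoded bits = sum of merged weights = 30 + 56 + 109 + 122 + 146 + 231 + 377 = 1071.

1071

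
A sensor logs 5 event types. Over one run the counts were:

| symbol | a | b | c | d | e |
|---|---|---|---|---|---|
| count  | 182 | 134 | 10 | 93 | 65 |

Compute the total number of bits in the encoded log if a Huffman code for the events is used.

Greedily combine the two least-frequent nodes:
combine c(10), e(65) → 75
combine 75, d(93) → 168
combine b(134), 168 → 302
combine a(182), 302 → 484
Total encoded bits = sum of merged weights = 75 + 168 + 302 + 484 = 1029.

1029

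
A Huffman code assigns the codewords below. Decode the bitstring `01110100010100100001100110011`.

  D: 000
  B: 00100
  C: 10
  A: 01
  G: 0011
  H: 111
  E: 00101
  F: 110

AFCEBGGG

Read left to right; each codeword is recognised as soon as it completes (prefix code):
  01→A | 110→F | 10→C | 00101→E | 00100→B | 0011→G | 0011→G | 0011→G
Decoded message: AFCEBGGG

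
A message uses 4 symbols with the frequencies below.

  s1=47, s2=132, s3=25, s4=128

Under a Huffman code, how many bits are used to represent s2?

Repeatedly merge the two smallest:
merge s3(25) and s1(47): 72
merge 72 and s4(128): 200
merge s2(132) and 200: 332
s2 is merged only at the final step, so code length = 1.

1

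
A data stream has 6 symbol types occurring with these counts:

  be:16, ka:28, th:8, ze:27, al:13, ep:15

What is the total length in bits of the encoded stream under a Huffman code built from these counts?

Greedily combine the two least-frequent nodes:
th(8) + al(13) → 21
ep(15) + be(16) → 31
21 + ze(27) → 48
ka(28) + 31 → 59
48 + 59 → 107
Each symbol's bit-cost is frequency × depth; summing gives 266 bits (equivalently 21 + 31 + 48 + 59 + 107).

266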